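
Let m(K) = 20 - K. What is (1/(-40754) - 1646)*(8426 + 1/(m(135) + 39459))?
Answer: -3176888744244475/229060768 ≈ -1.3869e+7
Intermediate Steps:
(1/(-40754) - 1646)*(8426 + 1/(m(135) + 39459)) = (1/(-40754) - 1646)*(8426 + 1/((20 - 1*135) + 39459)) = (-1/40754 - 1646)*(8426 + 1/((20 - 135) + 39459)) = -67081085*(8426 + 1/(-115 + 39459))/40754 = -67081085*(8426 + 1/39344)/40754 = -67081085/40754*331512545/39344 = -3176888744244475/229060768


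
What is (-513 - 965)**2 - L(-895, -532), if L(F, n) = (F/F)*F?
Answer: 2185379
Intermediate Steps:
L(F, n) = F (L(F, n) = 1*F = F)
(-513 - 965)**2 - L(-895, -532) = (-513 - 965)**2 - 1*(-895) = (-1478)**2 + 895 = 2184484 + 895 = 2185379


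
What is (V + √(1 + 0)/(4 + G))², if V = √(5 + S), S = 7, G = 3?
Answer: 589/49 + 4*√3/7 ≈ 13.010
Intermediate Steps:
V = 2*√3 (V = √(5 + 7) = √12 = 2*√3 ≈ 3.4641)
(V + √(1 + 0)/(4 + G))² = (2*√3 + √(1 + 0)/(4 + 3))² = (2*√3 + √1/7)² = (2*√3 + (⅐)*1)² = (2*√3 + ⅐)² = (⅐ + 2*√3)²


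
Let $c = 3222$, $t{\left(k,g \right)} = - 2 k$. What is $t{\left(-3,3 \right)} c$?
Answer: $19332$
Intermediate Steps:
$t{\left(-3,3 \right)} c = \left(-2\right) \left(-3\right) 3222 = 6 \cdot 3222 = 19332$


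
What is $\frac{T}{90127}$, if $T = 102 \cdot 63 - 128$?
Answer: $\frac{6298}{90127} \approx 0.069879$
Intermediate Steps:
$T = 6298$ ($T = 6426 - 128 = 6298$)
$\frac{T}{90127} = \frac{6298}{90127}$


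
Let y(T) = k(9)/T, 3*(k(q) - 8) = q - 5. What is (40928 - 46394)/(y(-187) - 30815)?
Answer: 3066426/17287243 ≈ 0.17738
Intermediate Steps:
k(q) = 19/3 + q/3 (k(q) = 8 + (q - 5)/3 = 8 + (-5 + q)/3 = 8 + (-5/3 + q/3) = 19/3 + q/3)
y(T) = 28/(3*T) (y(T) = (19/3 + (⅓)*9)/T = (19/3 + 3)/T = 28/(3*T))
(40928 - 46394)/(y(-187) - 30815) = (40928 - 46394)/((28/3)/(-187) - 30815) = -5466/((28/3)*(-1/187) - 30815) = -5466/(-28/561 - 30815) = -5466/(-17287243/561) = -5466*(-561/17287243) = 3066426/17287243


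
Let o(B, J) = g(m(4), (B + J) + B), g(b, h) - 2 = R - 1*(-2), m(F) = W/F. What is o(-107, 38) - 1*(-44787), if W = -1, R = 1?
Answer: 44792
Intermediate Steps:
m(F) = -1/F
g(b, h) = 5 (g(b, h) = 2 + (1 - 1*(-2)) = 2 + (1 + 2) = 2 + 3 = 5)
o(B, J) = 5
o(-107, 38) - 1*(-44787) = 5 - 1*(-44787) = 5 + 44787 = 44792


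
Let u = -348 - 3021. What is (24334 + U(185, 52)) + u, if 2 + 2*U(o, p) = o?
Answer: 42113/2 ≈ 21057.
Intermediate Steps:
u = -3369
U(o, p) = -1 + o/2
(24334 + U(185, 52)) + u = (24334 + (-1 + (1/2)*185)) - 3369 = (24334 + (-1 + 185/2)) - 3369 = (24334 + 183/2) - 3369 = 48851/2 - 3369 = 42113/2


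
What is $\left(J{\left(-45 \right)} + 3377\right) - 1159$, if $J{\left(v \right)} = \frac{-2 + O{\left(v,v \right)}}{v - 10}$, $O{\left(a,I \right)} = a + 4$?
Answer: $\frac{122033}{55} \approx 2218.8$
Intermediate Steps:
$O{\left(a,I \right)} = 4 + a$
$J{\left(v \right)} = \frac{2 + v}{-10 + v}$ ($J{\left(v \right)} = \frac{-2 + \left(4 + v\right)}{v - 10} = \frac{2 + v}{-10 + v}$)
$\left(J{\left(-45 \right)} + 3377\right) - 1159 = \left(\frac{2 - 45}{-10 - 45} + 3377\right) - 1159 = \left(\frac{1}{-55} \left(-43\right) + 3377\right) - 1159 = \left(\left(- \frac{1}{55}\right) \left(-43\right) + 3377\right) - 1159 = \left(\frac{43}{55} + 3377\right) - 1159 = \frac{185778}{55} - 1159 = \frac{122033}{55}$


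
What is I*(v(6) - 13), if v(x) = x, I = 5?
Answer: -35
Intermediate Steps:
I*(v(6) - 13) = 5*(6 - 13) = 5*(-7) = -35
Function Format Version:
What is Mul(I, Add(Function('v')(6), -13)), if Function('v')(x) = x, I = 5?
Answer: -35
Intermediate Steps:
Mul(I, Add(Function('v')(6), -13)) = Mul(5, Add(6, -13)) = Mul(5, -7) = -35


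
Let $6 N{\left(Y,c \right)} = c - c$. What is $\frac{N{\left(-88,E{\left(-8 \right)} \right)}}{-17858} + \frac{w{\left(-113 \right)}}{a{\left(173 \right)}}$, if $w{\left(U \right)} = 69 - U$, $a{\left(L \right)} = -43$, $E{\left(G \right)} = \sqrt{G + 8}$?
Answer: $- \frac{182}{43} \approx -4.2326$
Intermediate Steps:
$E{\left(G \right)} = \sqrt{8 + G}$
$N{\left(Y,c \right)} = 0$ ($N{\left(Y,c \right)} = \frac{c - c}{6} = \frac{1}{6} \cdot 0 = 0$)
$\frac{N{\left(-88,E{\left(-8 \right)} \right)}}{-17858} + \frac{w{\left(-113 \right)}}{a{\left(173 \right)}} = \frac{0}{-17858} + \frac{69 - -113}{-43} = 0 \left(- \frac{1}{17858}\right) + \left(69 + 113\right) \left(- \frac{1}{43}\right) = 0 + 182 \left(- \frac{1}{43}\right) = 0 - \frac{182}{43} = - \frac{182}{43}$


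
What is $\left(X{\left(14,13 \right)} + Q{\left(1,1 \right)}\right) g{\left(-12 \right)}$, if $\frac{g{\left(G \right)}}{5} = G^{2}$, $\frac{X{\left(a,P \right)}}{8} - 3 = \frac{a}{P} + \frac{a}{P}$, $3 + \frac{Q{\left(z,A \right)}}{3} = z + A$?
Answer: $\frac{357840}{13} \approx 27526.0$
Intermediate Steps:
$Q{\left(z,A \right)} = -9 + 3 A + 3 z$ ($Q{\left(z,A \right)} = -9 + 3 \left(z + A\right) = -9 + 3 \left(A + z\right) = -9 + \left(3 A + 3 z\right) = -9 + 3 A + 3 z$)
$X{\left(a,P \right)} = 24 + \frac{16 a}{P}$ ($X{\left(a,P \right)} = 24 + 8 \left(\frac{a}{P} + \frac{a}{P}\right) = 24 + 8 \frac{2 a}{P} = 24 + \frac{16 a}{P}$)
$g{\left(G \right)} = 5 G^{2}$
$\left(X{\left(14,13 \right)} + Q{\left(1,1 \right)}\right) g{\left(-12 \right)} = \left(\left(24 + 16 \cdot 14 \cdot \frac{1}{13}\right) + \left(-9 + 3 \cdot 1 + 3 \cdot 1\right)\right) 5 \left(-12\right)^{2} = \left(\left(24 + 16 \cdot 14 \cdot \frac{1}{13}\right) + \left(-9 + 3 + 3\right)\right) 5 \cdot 144 = \left(\left(24 + \frac{224}{13}\right) - 3\right) 720 = \left(\frac{536}{13} - 3\right) 720 = \frac{497}{13} \cdot 720 = \frac{357840}{13}$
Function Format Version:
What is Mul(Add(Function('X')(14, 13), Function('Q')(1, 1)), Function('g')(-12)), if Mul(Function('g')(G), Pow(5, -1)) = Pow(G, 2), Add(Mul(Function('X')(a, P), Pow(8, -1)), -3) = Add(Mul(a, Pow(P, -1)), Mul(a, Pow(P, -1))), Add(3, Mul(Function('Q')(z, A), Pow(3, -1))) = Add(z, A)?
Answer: Rational(357840, 13) ≈ 27526.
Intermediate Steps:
Function('Q')(z, A) = Add(-9, Mul(3, A), Mul(3, z)) (Function('Q')(z, A) = Add(-9, Mul(3, Add(z, A))) = Add(-9, Mul(3, Add(A, z))) = Add(-9, Add(Mul(3, A), Mul(3, z))) = Add(-9, Mul(3, A), Mul(3, z)))
Function('X')(a, P) = Add(24, Mul(16, a, Pow(P, -1))) (Function('X')(a, P) = Add(24, Mul(8, Add(Mul(a, Pow(P, -1)), Mul(a, Pow(P, -1))))) = Add(24, Mul(8, Mul(2, a, Pow(P, -1)))) = Add(24, Mul(16, a, Pow(P, -1))))
Function('g')(G) = Mul(5, Pow(G, 2))
Mul(Add(Function('X')(14, 13), Function('Q')(1, 1)), Function('g')(-12)) = Mul(Add(Add(24, Mul(16, 14, Pow(13, -1))), Add(-9, Mul(3, 1), Mul(3, 1))), Mul(5, Pow(-12, 2))) = Mul(Add(Add(24, Mul(16, 14, Rational(1, 13))), Add(-9, 3, 3)), Mul(5, 144)) = Mul(Add(Add(24, Rational(224, 13)), -3), 720) = Mul(Add(Rational(536, 13), -3), 720) = Mul(Rational(497, 13), 720) = Rational(357840, 13)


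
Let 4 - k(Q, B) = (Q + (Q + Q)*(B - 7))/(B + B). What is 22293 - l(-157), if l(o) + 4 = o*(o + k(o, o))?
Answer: 47891/2 ≈ 23946.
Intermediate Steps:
k(Q, B) = 4 - (Q + 2*Q*(-7 + B))/(2*B) (k(Q, B) = 4 - (Q + (Q + Q)*(B - 7))/(B + B) = 4 - (Q + (2*Q)*(-7 + B))/(2*B) = 4 - (Q + 2*Q*(-7 + B))*1/(2*B) = 4 - (Q + 2*Q*(-7 + B))/(2*B))
l(o) = -4 + 21*o/2 (l(o) = -4 + o*(o + (4 - o + 13*o/(2*o))) = -4 + o*(o + (4 - o + 13/2)) = -4 + o*(o + (21/2 - o)) = -4 + o*(21/2) = -4 + 21*o/2)
22293 - l(-157) = 22293 - (-4 + (21/2)*(-157)) = 22293 - (-4 - 3297/2) = 22293 - 1*(-3305/2) = 22293 + 3305/2 = 47891/2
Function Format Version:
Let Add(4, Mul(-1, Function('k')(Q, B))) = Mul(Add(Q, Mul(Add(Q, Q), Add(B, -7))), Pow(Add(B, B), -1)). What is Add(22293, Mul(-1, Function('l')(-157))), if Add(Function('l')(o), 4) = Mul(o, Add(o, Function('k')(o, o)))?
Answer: Rational(47891, 2) ≈ 23946.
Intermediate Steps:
Function('k')(Q, B) = Add(4, Mul(Rational(-1, 2), Pow(B, -1), Add(Q, Mul(2, Q, Add(-7, B))))) (Function('k')(Q, B) = Add(4, Mul(-1, Mul(Add(Q, Mul(Add(Q, Q), Add(B, -7))), Pow(Add(B, B), -1)))) = Add(4, Mul(-1, Mul(Add(Q, Mul(Mul(2, Q), Add(-7, B))), Pow(Mul(2, B), -1)))) = Add(4, Mul(-1, Mul(Add(Q, Mul(2, Q, Add(-7, B))), Mul(Rational(1, 2), Pow(B, -1))))) = Add(4, Mul(-1, Mul(Rational(1, 2), Pow(B, -1), Add(Q, Mul(2, Q, Add(-7, B)))))) = Add(4, Mul(Rational(-1, 2), Pow(B, -1), Add(Q, Mul(2, Q, Add(-7, B))))))
Function('l')(o) = Add(-4, Mul(Rational(21, 2), o)) (Function('l')(o) = Add(-4, Mul(o, Add(o, Add(4, Mul(-1, o), Mul(Rational(13, 2), o, Pow(o, -1)))))) = Add(-4, Mul(o, Add(o, Add(4, Mul(-1, o), Rational(13, 2))))) = Add(-4, Mul(o, Add(o, Add(Rational(21, 2), Mul(-1, o))))) = Add(-4, Mul(o, Rational(21, 2))) = Add(-4, Mul(Rational(21, 2), o)))
Add(22293, Mul(-1, Function('l')(-157))) = Add(22293, Mul(-1, Add(-4, Mul(Rational(21, 2), -157)))) = Add(22293, Mul(-1, Add(-4, Rational(-3297, 2)))) = Add(22293, Mul(-1, Rational(-3305, 2))) = Add(22293, Rational(3305, 2)) = Rational(47891, 2)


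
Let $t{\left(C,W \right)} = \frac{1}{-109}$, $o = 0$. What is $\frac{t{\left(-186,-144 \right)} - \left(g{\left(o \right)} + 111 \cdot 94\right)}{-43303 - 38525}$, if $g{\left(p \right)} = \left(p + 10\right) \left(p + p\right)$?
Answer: $\frac{1137307}{8919252} \approx 0.12751$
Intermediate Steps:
$g{\left(p \right)} = 2 p \left(10 + p\right)$ ($g{\left(p \right)} = \left(10 + p\right) 2 p = 2 p \left(10 + p\right)$)
$t{\left(C,W \right)} = - \frac{1}{109}$
$\frac{t{\left(-186,-144 \right)} - \left(g{\left(o \right)} + 111 \cdot 94\right)}{-43303 - 38525} = \frac{- \frac{1}{109} - \left(2 \cdot 0 \left(10 + 0\right) + 111 \cdot 94\right)}{-43303 - 38525} = \frac{- \frac{1}{109} - \left(2 \cdot 0 \cdot 10 + 10434\right)}{-43303 - 38525} = \frac{- \frac{1}{109} - \left(0 + 10434\right)}{-81828} = \left(- \frac{1}{109} - 10434\right) \left(- \frac{1}{81828}\right) = \left(- \frac{1137307}{109}\right) \left(- \frac{1}{81828}\right) = \frac{1137307}{8919252}$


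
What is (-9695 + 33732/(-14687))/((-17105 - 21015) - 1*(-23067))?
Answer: 142424197/221083411 ≈ 0.64421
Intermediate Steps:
(-9695 + 33732/(-14687))/((-17105 - 21015) - 1*(-23067)) = (-9695 + 33732*(-1/14687))/(-38120 + 23067) = (-9695 - 33732/14687)/(-15053) = -142424197/14687*(-1/15053) = 142424197/221083411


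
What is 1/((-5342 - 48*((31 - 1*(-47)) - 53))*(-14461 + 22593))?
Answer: -1/53199544 ≈ -1.8797e-8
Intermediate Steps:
1/((-5342 - 48*((31 - 1*(-47)) - 53))*(-14461 + 22593)) = 1/((-5342 - 48*((31 + 47) - 53))*8132) = 1/((-5342 - 48*(78 - 53))*8132) = 1/((-5342 - 48*25)*8132) = 1/((-5342 - 1200)*8132) = 1/(-6542*8132) = 1/(-53199544) = -1/53199544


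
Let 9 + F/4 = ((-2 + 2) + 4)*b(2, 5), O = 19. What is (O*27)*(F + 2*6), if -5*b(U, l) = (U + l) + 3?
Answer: -28728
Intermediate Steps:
b(U, l) = -⅗ - U/5 - l/5 (b(U, l) = -((U + l) + 3)/5 = -(3 + U + l)/5 = -⅗ - U/5 - l/5)
F = -68 (F = -36 + 4*(((-2 + 2) + 4)*(-⅗ - ⅕*2 - ⅕*5)) = -36 + 4*((0 + 4)*(-⅗ - ⅖ - 1)) = -36 + 4*(4*(-2)) = -36 + 4*(-8) = -36 - 32 = -68)
(O*27)*(F + 2*6) = (19*27)*(-68 + 2*6) = 513*(-68 + 12) = 513*(-56) = -28728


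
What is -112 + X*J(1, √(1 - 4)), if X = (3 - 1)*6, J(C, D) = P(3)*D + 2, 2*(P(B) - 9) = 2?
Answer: -88 + 120*I*√3 ≈ -88.0 + 207.85*I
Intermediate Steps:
P(B) = 10 (P(B) = 9 + (½)*2 = 9 + 1 = 10)
J(C, D) = 2 + 10*D (J(C, D) = 10*D + 2 = 2 + 10*D)
X = 12 (X = 2*6 = 12)
-112 + X*J(1, √(1 - 4)) = -112 + 12*(2 + 10*√(1 - 4)) = -112 + 12*(2 + 10*√(-3)) = -112 + 12*(2 + 10*(I*√3)) = -112 + 12*(2 + 10*I*√3) = -112 + (24 + 120*I*√3) = -88 + 120*I*√3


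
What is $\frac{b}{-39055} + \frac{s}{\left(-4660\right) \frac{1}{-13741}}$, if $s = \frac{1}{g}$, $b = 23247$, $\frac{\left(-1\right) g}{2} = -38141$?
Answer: $- \frac{1652634042577}{2776608351320} \approx -0.5952$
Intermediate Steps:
$g = 76282$ ($g = \left(-2\right) \left(-38141\right) = 76282$)
$s = \frac{1}{76282} \approx 1.3109 \cdot 10^{-5}$
$\frac{b}{-39055} + \frac{s}{\left(-4660\right) \frac{1}{-13741}} = \frac{23247}{-39055} + \frac{1}{76282 \left(- \frac{4660}{-13741}\right)} = 23247 \left(- \frac{1}{39055}\right) + \frac{1}{76282 \left(\left(-4660\right) \left(- \frac{1}{13741}\right)\right)} = - \frac{23247}{39055} + \frac{1}{76282 \cdot \frac{4660}{13741}} = - \frac{23247}{39055} + \frac{1}{76282} \cdot \frac{13741}{4660} = - \frac{23247}{39055} + \frac{13741}{355474120} = - \frac{1652634042577}{2776608351320}$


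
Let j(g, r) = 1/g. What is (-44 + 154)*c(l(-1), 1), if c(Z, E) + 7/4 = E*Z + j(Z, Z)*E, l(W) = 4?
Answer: 275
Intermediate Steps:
c(Z, E) = -7/4 + E*Z + E/Z (c(Z, E) = -7/4 + (E*Z + E/Z) = -7/4 + E*Z + E/Z)
(-44 + 154)*c(l(-1), 1) = (-44 + 154)*(-7/4 + 1*4 + 1/4) = 110*(-7/4 + 4 + 1*(¼)) = 110*(-7/4 + 4 + ¼) = 110*(5/2) = 275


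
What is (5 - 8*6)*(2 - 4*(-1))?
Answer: -258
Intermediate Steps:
(5 - 8*6)*(2 - 4*(-1)) = (5 - 48)*(2 + 4) = -43*6 = -258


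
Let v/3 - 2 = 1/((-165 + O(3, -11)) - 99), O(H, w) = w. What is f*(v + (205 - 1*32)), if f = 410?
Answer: 4036204/55 ≈ 73386.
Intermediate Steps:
v = 1647/275 (v = 6 + 3/((-165 - 11) - 99) = 6 + 3/(-176 - 99) = 6 + 3/(-275) = 6 + 3*(-1/275) = 6 - 3/275 = 1647/275 ≈ 5.9891)
f*(v + (205 - 1*32)) = 410*(1647/275 + (205 - 1*32)) = 410*(1647/275 + (205 - 32)) = 410*(1647/275 + 173) = 410*(49222/275) = 4036204/55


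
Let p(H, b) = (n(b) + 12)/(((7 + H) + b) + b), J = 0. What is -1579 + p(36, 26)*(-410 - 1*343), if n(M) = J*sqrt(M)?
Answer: -159041/95 ≈ -1674.1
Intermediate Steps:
n(M) = 0 (n(M) = 0*sqrt(M) = 0)
p(H, b) = 12/(7 + H + 2*b) (p(H, b) = (0 + 12)/(((7 + H) + b) + b) = 12/((7 + H + b) + b) = 12/(7 + H + 2*b))
-1579 + p(36, 26)*(-410 - 1*343) = -1579 + (12/(7 + 36 + 2*26))*(-410 - 1*343) = -1579 + (12/(7 + 36 + 52))*(-410 - 343) = -1579 + (12/95)*(-753) = -1579 - 9036/95 = -159041/95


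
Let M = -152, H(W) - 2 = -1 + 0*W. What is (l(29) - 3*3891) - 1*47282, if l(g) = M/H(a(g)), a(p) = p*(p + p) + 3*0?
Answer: -59107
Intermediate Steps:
a(p) = 2*p² (a(p) = p*(2*p) + 0 = 2*p² + 0 = 2*p²)
H(W) = 1 (H(W) = 2 + (-1 + 0*W) = 2 + (-1 + 0) = 2 - 1 = 1)
l(g) = -152 (l(g) = -152/1 = -152*1 = -152)
(l(29) - 3*3891) - 1*47282 = (-152 - 3*3891) - 1*47282 = (-152 - 11673) - 47282 = -11825 - 47282 = -59107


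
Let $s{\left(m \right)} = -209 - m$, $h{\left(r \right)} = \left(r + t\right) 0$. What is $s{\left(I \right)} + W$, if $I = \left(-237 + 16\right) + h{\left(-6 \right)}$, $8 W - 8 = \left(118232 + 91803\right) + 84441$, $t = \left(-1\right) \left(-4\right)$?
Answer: $\frac{73645}{2} \approx 36823.0$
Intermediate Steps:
$t = 4$
$W = \frac{73621}{2}$ ($W = 1 + \frac{\left(118232 + 91803\right) + 84441}{8} = 1 + \frac{210035 + 84441}{8} = 1 + \frac{1}{8} \cdot 294476 = 1 + \frac{73619}{2} = \frac{73621}{2} \approx 36811.0$)
$h{\left(r \right)} = 0$ ($h{\left(r \right)} = \left(r + 4\right) 0 = \left(4 + r\right) 0 = 0$)
$I = -221$ ($I = \left(-237 + 16\right) + 0 = -221 + 0 = -221$)
$s{\left(I \right)} + W = \left(-209 - -221\right) + \frac{73621}{2} = \left(-209 + 221\right) + \frac{73621}{2} = 12 + \frac{73621}{2} = \frac{73645}{2}$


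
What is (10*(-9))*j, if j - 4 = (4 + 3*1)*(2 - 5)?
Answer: 1530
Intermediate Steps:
j = -17 (j = 4 + (4 + 3*1)*(2 - 5) = 4 + (4 + 3)*(-3) = 4 + 7*(-3) = 4 - 21 = -17)
(10*(-9))*j = (10*(-9))*(-17) = -90*(-17) = 1530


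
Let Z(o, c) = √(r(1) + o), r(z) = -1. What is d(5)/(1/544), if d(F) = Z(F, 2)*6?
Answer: 6528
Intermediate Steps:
Z(o, c) = √(-1 + o)
d(F) = 6*√(-1 + F) (d(F) = √(-1 + F)*6 = 6*√(-1 + F))
d(5)/(1/544) = (6*√(-1 + 5))/(1/544) = (6*√4)/(1/544) = (6*2)*544 = 12*544 = 6528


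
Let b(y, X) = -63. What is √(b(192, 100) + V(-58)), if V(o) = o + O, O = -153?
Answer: I*√274 ≈ 16.553*I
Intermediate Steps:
V(o) = -153 + o (V(o) = o - 153 = -153 + o)
√(b(192, 100) + V(-58)) = √(-63 + (-153 - 58)) = √(-63 - 211) = √(-274) = I*√274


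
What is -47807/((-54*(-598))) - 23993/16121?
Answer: -1545478603/520579332 ≈ -2.9688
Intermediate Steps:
-47807/((-54*(-598))) - 23993/16121 = -47807/32292 - 23993*1/16121 = -47807*1/32292 - 23993/16121 = -47807/32292 - 23993/16121 = -1545478603/520579332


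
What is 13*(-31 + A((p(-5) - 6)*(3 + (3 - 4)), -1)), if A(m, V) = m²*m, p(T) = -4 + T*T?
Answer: 350597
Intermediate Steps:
p(T) = -4 + T²
A(m, V) = m³
13*(-31 + A((p(-5) - 6)*(3 + (3 - 4)), -1)) = 13*(-31 + (((-4 + (-5)²) - 6)*(3 + (3 - 4)))³) = 13*(-31 + (((-4 + 25) - 6)*(3 - 1))³) = 13*(-31 + ((21 - 6)*2)³) = 13*(-31 + (15*2)³) = 13*(-31 + 30³) = 13*(-31 + 27000) = 13*26969 = 350597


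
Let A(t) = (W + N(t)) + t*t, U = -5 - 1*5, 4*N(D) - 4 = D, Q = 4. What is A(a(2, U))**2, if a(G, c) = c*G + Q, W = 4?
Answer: 66049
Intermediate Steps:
N(D) = 1 + D/4
U = -10 (U = -5 - 5 = -10)
a(G, c) = 4 + G*c (a(G, c) = c*G + 4 = G*c + 4 = 4 + G*c)
A(t) = 5 + t**2 + t/4 (A(t) = (4 + (1 + t/4)) + t*t = (5 + t/4) + t**2 = 5 + t**2 + t/4)
A(a(2, U))**2 = (5 + (4 + 2*(-10))**2 + (4 + 2*(-10))/4)**2 = (5 + (4 - 20)**2 + (4 - 20)/4)**2 = (5 + (-16)**2 + (1/4)*(-16))**2 = (5 + 256 - 4)**2 = 257**2 = 66049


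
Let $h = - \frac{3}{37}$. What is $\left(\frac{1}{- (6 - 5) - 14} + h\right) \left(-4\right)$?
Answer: $\frac{328}{555} \approx 0.59099$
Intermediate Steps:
$h = - \frac{3}{37}$ ($h = \left(-3\right) \frac{1}{37} = - \frac{3}{37} \approx -0.081081$)
$\left(\frac{1}{- (6 - 5) - 14} + h\right) \left(-4\right) = \left(\frac{1}{- (6 - 5) - 14} - \frac{3}{37}\right) \left(-4\right) = \left(\frac{1}{\left(-1\right) 1 - 14} - \frac{3}{37}\right) \left(-4\right) = \left(\frac{1}{-1 - 14} - \frac{3}{37}\right) \left(-4\right) = \left(\frac{1}{-15} - \frac{3}{37}\right) \left(-4\right) = \left(- \frac{1}{15} - \frac{3}{37}\right) \left(-4\right) = \left(- \frac{82}{555}\right) \left(-4\right) = \frac{328}{555}$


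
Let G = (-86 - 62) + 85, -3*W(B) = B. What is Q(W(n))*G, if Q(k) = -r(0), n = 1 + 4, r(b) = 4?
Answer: 252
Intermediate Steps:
n = 5
W(B) = -B/3
Q(k) = -4 (Q(k) = -1*4 = -4)
G = -63 (G = -148 + 85 = -63)
Q(W(n))*G = -4*(-63) = 252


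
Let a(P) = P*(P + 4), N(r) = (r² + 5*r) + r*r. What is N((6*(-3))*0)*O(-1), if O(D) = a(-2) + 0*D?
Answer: 0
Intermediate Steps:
N(r) = 2*r² + 5*r (N(r) = (r² + 5*r) + r² = 2*r² + 5*r)
a(P) = P*(4 + P)
O(D) = -4 (O(D) = -2*(4 - 2) + 0*D = -2*2 + 0 = -4 + 0 = -4)
N((6*(-3))*0)*O(-1) = (((6*(-3))*0)*(5 + 2*((6*(-3))*0)))*(-4) = ((-18*0)*(5 + 2*(-18*0)))*(-4) = (0*(5 + 2*0))*(-4) = (0*(5 + 0))*(-4) = (0*5)*(-4) = 0*(-4) = 0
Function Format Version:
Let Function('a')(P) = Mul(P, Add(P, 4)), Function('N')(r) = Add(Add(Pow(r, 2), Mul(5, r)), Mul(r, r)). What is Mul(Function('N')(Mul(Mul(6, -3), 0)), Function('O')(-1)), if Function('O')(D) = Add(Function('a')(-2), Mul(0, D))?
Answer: 0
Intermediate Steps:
Function('N')(r) = Add(Mul(2, Pow(r, 2)), Mul(5, r)) (Function('N')(r) = Add(Add(Pow(r, 2), Mul(5, r)), Pow(r, 2)) = Add(Mul(2, Pow(r, 2)), Mul(5, r)))
Function('a')(P) = Mul(P, Add(4, P))
Function('O')(D) = -4 (Function('O')(D) = Add(Mul(-2, Add(4, -2)), Mul(0, D)) = Add(Mul(-2, 2), 0) = Add(-4, 0) = -4)
Mul(Function('N')(Mul(Mul(6, -3), 0)), Function('O')(-1)) = Mul(Mul(Mul(Mul(6, -3), 0), Add(5, Mul(2, Mul(Mul(6, -3), 0)))), -4) = Mul(Mul(Mul(-18, 0), Add(5, Mul(2, Mul(-18, 0)))), -4) = Mul(Mul(0, Add(5, Mul(2, 0))), -4) = Mul(Mul(0, Add(5, 0)), -4) = Mul(Mul(0, 5), -4) = Mul(0, -4) = 0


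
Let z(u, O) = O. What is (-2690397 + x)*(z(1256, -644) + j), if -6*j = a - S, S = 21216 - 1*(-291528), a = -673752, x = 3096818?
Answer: 66560380012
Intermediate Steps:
S = 312744 (S = 21216 + 291528 = 312744)
j = 164416 (j = -(-673752 - 1*312744)/6 = -(-673752 - 312744)/6 = -1/6*(-986496) = 164416)
(-2690397 + x)*(z(1256, -644) + j) = (-2690397 + 3096818)*(-644 + 164416) = 406421*163772 = 66560380012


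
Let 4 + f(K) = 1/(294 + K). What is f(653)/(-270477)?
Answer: 3787/256141719 ≈ 1.4785e-5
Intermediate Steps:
f(K) = -4 + 1/(294 + K)
f(653)/(-270477) = ((-1175 - 4*653)/(294 + 653))/(-270477) = ((-1175 - 2612)/947)*(-1/270477) = ((1/947)*(-3787))*(-1/270477) = -3787/947*(-1/270477) = 3787/256141719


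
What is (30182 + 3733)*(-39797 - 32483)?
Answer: -2451376200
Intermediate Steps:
(30182 + 3733)*(-39797 - 32483) = 33915*(-72280) = -2451376200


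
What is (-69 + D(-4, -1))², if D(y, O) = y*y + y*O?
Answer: 2401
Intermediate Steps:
D(y, O) = y² + O*y
(-69 + D(-4, -1))² = (-69 - 4*(-1 - 4))² = (-69 - 4*(-5))² = (-69 + 20)² = (-49)² = 2401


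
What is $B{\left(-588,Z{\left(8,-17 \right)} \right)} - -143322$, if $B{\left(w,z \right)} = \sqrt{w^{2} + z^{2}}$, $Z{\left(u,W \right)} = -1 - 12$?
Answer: $143322 + \sqrt{345913} \approx 1.4391 \cdot 10^{5}$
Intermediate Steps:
$Z{\left(u,W \right)} = -13$
$B{\left(-588,Z{\left(8,-17 \right)} \right)} - -143322 = \sqrt{\left(-588\right)^{2} + \left(-13\right)^{2}} - -143322 = \sqrt{345744 + 169} + 143322 = \sqrt{345913} + 143322 = 143322 + \sqrt{345913}$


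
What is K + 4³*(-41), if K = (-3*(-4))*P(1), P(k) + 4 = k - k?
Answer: -2672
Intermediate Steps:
P(k) = -4 (P(k) = -4 + (k - k) = -4 + 0 = -4)
K = -48 (K = -3*(-4)*(-4) = 12*(-4) = -48)
K + 4³*(-41) = -48 + 4³*(-41) = -48 + 64*(-41) = -48 - 2624 = -2672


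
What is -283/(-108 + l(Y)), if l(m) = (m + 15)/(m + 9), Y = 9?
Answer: 849/320 ≈ 2.6531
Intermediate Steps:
l(m) = (15 + m)/(9 + m)
-283/(-108 + l(Y)) = -283/(-108 + (15 + 9)/(9 + 9)) = -283/(-108 + 24/18) = -283/(-108 + (1/18)*24) = -283/(-108 + 4/3) = -283/(-320/3) = -3/320*(-283) = 849/320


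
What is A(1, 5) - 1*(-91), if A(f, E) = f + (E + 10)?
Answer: 107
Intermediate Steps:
A(f, E) = 10 + E + f (A(f, E) = f + (10 + E) = 10 + E + f)
A(1, 5) - 1*(-91) = (10 + 5 + 1) - 1*(-91) = 16 + 91 = 107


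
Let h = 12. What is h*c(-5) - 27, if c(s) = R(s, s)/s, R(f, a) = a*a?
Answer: -87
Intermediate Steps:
R(f, a) = a²
c(s) = s (c(s) = s²/s = s)
h*c(-5) - 27 = 12*(-5) - 27 = -60 - 27 = -87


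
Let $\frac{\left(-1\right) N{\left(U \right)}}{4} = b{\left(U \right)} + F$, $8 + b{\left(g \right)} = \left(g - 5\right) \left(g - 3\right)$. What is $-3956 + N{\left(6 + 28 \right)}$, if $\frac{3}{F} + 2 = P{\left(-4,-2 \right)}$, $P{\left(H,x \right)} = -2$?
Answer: $-7517$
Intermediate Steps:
$b{\left(g \right)} = -8 + \left(-5 + g\right) \left(-3 + g\right)$ ($b{\left(g \right)} = -8 + \left(g - 5\right) \left(g - 3\right) = -8 + \left(-5 + g\right) \left(-3 + g\right)$)
$F = - \frac{3}{4}$ ($F = \frac{3}{-2 - 2} = \frac{3}{-4} = 3 \left(- \frac{1}{4}\right) = - \frac{3}{4} \approx -0.75$)
$N{\left(U \right)} = -25 - 4 U^{2} + 32 U$ ($N{\left(U \right)} = - 4 \left(\left(7 + U^{2} - 8 U\right) - \frac{3}{4}\right) = - 4 \left(\frac{25}{4} + U^{2} - 8 U\right) = -25 - 4 U^{2} + 32 U$)
$-3956 + N{\left(6 + 28 \right)} = -3956 - \left(25 - 32 \left(6 + 28\right) + 4 \left(6 + 28\right)^{2}\right) = -3956 - \left(-1063 + 4624\right) = -3956 - 3561 = -7517$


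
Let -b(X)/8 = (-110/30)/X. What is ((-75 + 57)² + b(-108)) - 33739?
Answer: -2706637/81 ≈ -33415.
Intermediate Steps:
b(X) = 88/(3*X) (b(X) = -8*(-110/30)/X = -8*(-110*1/30)/X = -(-88)/(3*X) = 88/(3*X))
((-75 + 57)² + b(-108)) - 33739 = ((-75 + 57)² + (88/3)/(-108)) - 33739 = ((-18)² + (88/3)*(-1/108)) - 33739 = (324 - 22/81) - 33739 = 26222/81 - 33739 = -2706637/81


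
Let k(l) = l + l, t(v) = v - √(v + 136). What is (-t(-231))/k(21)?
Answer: 11/2 + I*√95/42 ≈ 5.5 + 0.23207*I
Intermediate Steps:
t(v) = v - √(136 + v)
k(l) = 2*l
(-t(-231))/k(21) = (-(-231 - √(136 - 231)))/((2*21)) = -(-231 - √(-95))/42 = -(-231 - I*√95)*(1/42) = (231 + I*√95)*(1/42) = 11/2 + I*√95/42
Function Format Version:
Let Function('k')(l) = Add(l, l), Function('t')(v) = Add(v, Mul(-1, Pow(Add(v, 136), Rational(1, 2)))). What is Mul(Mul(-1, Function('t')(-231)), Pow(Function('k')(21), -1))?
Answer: Add(Rational(11, 2), Mul(Rational(1, 42), I, Pow(95, Rational(1, 2)))) ≈ Add(5.5000, Mul(0.23207, I))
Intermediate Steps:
Function('t')(v) = Add(v, Mul(-1, Pow(Add(136, v), Rational(1, 2))))
Function('k')(l) = Mul(2, l)
Mul(Mul(-1, Function('t')(-231)), Pow(Function('k')(21), -1)) = Mul(Mul(-1, Add(-231, Mul(-1, Pow(Add(136, -231), Rational(1, 2))))), Pow(Mul(2, 21), -1)) = Mul(Mul(-1, Add(-231, Mul(-1, Pow(-95, Rational(1, 2))))), Pow(42, -1)) = Mul(Mul(-1, Add(-231, Mul(-1, Mul(I, Pow(95, Rational(1, 2)))))), Rational(1, 42)) = Mul(Mul(-1, Add(-231, Mul(-1, I, Pow(95, Rational(1, 2))))), Rational(1, 42)) = Mul(Add(231, Mul(I, Pow(95, Rational(1, 2)))), Rational(1, 42)) = Add(Rational(11, 2), Mul(Rational(1, 42), I, Pow(95, Rational(1, 2))))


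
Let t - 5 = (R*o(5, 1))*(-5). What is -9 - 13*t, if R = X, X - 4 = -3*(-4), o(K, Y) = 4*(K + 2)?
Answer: 29046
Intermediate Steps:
o(K, Y) = 8 + 4*K (o(K, Y) = 4*(2 + K) = 8 + 4*K)
X = 16 (X = 4 - 3*(-4) = 4 + 12 = 16)
R = 16
t = -2235 (t = 5 + (16*(8 + 4*5))*(-5) = 5 + (16*(8 + 20))*(-5) = 5 + (16*28)*(-5) = 5 + 448*(-5) = 5 - 2240 = -2235)
-9 - 13*t = -9 - 13*(-2235) = -9 + 29055 = 29046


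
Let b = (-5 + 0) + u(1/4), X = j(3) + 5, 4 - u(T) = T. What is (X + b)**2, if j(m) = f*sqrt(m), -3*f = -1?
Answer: 691/48 + 5*sqrt(3)/2 ≈ 18.726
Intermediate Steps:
u(T) = 4 - T
f = 1/3 (f = -1/3*(-1) = 1/3 ≈ 0.33333)
j(m) = sqrt(m)/3
X = 5 + sqrt(3)/3 (X = sqrt(3)/3 + 5 = 5 + sqrt(3)/3 ≈ 5.5773)
b = -5/4 (b = (-5 + 0) + (4 - 1/4) = -5 + (4 - 1*1/4) = -5 + (4 - 1/4) = -5 + 15/4 = -5/4 ≈ -1.2500)
(X + b)**2 = ((5 + sqrt(3)/3) - 5/4)**2 = (15/4 + sqrt(3)/3)**2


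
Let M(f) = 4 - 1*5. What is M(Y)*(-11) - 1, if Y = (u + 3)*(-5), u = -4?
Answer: 10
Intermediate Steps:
Y = 5 (Y = (-4 + 3)*(-5) = -1*(-5) = 5)
M(f) = -1 (M(f) = 4 - 5 = -1)
M(Y)*(-11) - 1 = -1*(-11) - 1 = 11 - 1 = 10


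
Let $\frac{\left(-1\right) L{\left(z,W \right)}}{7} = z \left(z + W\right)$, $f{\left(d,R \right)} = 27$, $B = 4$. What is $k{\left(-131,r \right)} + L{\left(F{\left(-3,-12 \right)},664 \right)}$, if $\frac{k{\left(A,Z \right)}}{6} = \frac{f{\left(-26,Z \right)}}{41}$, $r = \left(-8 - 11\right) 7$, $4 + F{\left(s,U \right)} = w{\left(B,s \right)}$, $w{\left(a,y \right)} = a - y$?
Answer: $- \frac{574125}{41} \approx -14003.0$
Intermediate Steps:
$F{\left(s,U \right)} = - s$ ($F{\left(s,U \right)} = -4 - \left(-4 + s\right) = - s$)
$r = -133$ ($r = \left(-19\right) 7 = -133$)
$k{\left(A,Z \right)} = \frac{162}{41}$ ($k{\left(A,Z \right)} = 6 \cdot \frac{27}{41} = \frac{162}{41}$)
$L{\left(z,W \right)} = - 7 z \left(W + z\right)$ ($L{\left(z,W \right)} = - 7 z \left(z + W\right) = - 7 z \left(W + z\right)$)
$k{\left(-131,r \right)} + L{\left(F{\left(-3,-12 \right)},664 \right)} = \frac{162}{41} - 7 \left(\left(-1\right) \left(-3\right)\right) \left(664 - -3\right) = \frac{162}{41} - 21 \left(664 + 3\right) = \frac{162}{41} - 21 \cdot 667 = \frac{162}{41} - 14007 = - \frac{574125}{41}$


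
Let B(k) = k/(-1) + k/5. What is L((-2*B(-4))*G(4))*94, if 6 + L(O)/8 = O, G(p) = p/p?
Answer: -46624/5 ≈ -9324.8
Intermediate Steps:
G(p) = 1
B(k) = -4*k/5 (B(k) = k*(-1) + k*(1/5) = -k + k/5 = -4*k/5)
L(O) = -48 + 8*O
L((-2*B(-4))*G(4))*94 = (-48 + 8*(-(-8)*(-4)/5*1))*94 = (-48 + 8*(-2*16/5*1))*94 = (-48 + 8*(-32/5*1))*94 = (-48 + 8*(-32/5))*94 = (-48 - 256/5)*94 = -496/5*94 = -46624/5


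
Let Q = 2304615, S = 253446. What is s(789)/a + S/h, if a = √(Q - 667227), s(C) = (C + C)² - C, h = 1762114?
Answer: 126723/881057 + 829765*√45483/90966 ≈ 1945.5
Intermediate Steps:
s(C) = -C + 4*C² (s(C) = (2*C)² - C = 4*C² - C = -C + 4*C²)
a = 6*√45483 (a = √(2304615 - 667227) = √1637388 = 6*√45483 ≈ 1279.6)
s(789)/a + S/h = (789*(-1 + 4*789))/((6*√45483)) + 253446/1762114 = (789*(-1 + 3156))*(√45483/272898) + 253446*(1/1762114) = (789*3155)*(√45483/272898) + 126723/881057 = 2489295*(√45483/272898) + 126723/881057 = 829765*√45483/90966 + 126723/881057 = 126723/881057 + 829765*√45483/90966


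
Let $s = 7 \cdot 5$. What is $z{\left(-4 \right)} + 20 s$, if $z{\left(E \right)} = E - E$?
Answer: $700$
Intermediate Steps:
$z{\left(E \right)} = 0$
$s = 35$
$z{\left(-4 \right)} + 20 s = 0 + 20 \cdot 35 = 0 + 700 = 700$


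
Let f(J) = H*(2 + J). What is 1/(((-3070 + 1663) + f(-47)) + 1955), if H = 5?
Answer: 1/323 ≈ 0.0030960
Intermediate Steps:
f(J) = 10 + 5*J (f(J) = 5*(2 + J) = 10 + 5*J)
1/(((-3070 + 1663) + f(-47)) + 1955) = 1/(((-3070 + 1663) + (10 + 5*(-47))) + 1955) = 1/((-1407 + (10 - 235)) + 1955) = 1/((-1407 - 225) + 1955) = 1/(-1632 + 1955) = 1/323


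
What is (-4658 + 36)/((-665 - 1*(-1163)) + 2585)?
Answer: -4622/3083 ≈ -1.4992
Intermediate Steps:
(-4658 + 36)/((-665 - 1*(-1163)) + 2585) = -4622/((-665 + 1163) + 2585) = -4622/(498 + 2585) = -4622/3083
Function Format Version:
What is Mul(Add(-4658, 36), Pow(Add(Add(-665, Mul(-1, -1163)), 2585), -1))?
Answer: Rational(-4622, 3083) ≈ -1.4992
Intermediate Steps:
Mul(Add(-4658, 36), Pow(Add(Add(-665, Mul(-1, -1163)), 2585), -1)) = Mul(-4622, Pow(Add(Add(-665, 1163), 2585), -1)) = Mul(-4622, Pow(Add(498, 2585), -1)) = Mul(-4622, Pow(3083, -1)) = Mul(-4622, Rational(1, 3083)) = Rational(-4622, 3083)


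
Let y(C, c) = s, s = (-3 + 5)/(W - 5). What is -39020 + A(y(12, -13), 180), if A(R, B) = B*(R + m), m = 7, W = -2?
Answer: -264680/7 ≈ -37811.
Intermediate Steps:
s = -2/7 (s = (-3 + 5)/(-2 - 5) = 2/(-7) = 2*(-⅐) = -2/7 ≈ -0.28571)
y(C, c) = -2/7
A(R, B) = B*(7 + R) (A(R, B) = B*(R + 7) = B*(7 + R))
-39020 + A(y(12, -13), 180) = -39020 + 180*(7 - 2/7) = -39020 + 180*(47/7) = -39020 + 8460/7 = -264680/7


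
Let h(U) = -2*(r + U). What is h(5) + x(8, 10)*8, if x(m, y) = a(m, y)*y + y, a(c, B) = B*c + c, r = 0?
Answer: 7110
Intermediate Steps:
a(c, B) = c + B*c
h(U) = -2*U (h(U) = -2*(0 + U) = -2*U)
x(m, y) = y + m*y*(1 + y) (x(m, y) = (m*(1 + y))*y + y = m*y*(1 + y) + y = y + m*y*(1 + y))
h(5) + x(8, 10)*8 = -2*5 + (10*(1 + 8*(1 + 10)))*8 = -10 + (10*(1 + 8*11))*8 = -10 + (10*(1 + 88))*8 = -10 + (10*89)*8 = -10 + 890*8 = -10 + 7120 = 7110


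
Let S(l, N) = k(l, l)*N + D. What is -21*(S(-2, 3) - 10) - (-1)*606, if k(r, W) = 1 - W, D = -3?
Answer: 690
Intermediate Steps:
S(l, N) = -3 + N*(1 - l) (S(l, N) = (1 - l)*N - 3 = N*(1 - l) - 3 = -3 + N*(1 - l))
-21*(S(-2, 3) - 10) - (-1)*606 = -21*((-3 + 3 - 1*3*(-2)) - 10) - (-1)*606 = -21*((-3 + 3 + 6) - 10) - 1*(-606) = -21*(6 - 10) + 606 = -21*(-4) + 606 = 84 + 606 = 690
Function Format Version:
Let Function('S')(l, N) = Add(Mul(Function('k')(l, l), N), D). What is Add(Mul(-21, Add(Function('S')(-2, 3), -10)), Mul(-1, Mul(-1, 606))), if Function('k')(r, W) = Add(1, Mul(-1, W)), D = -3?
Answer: 690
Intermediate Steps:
Function('S')(l, N) = Add(-3, Mul(N, Add(1, Mul(-1, l)))) (Function('S')(l, N) = Add(Mul(Add(1, Mul(-1, l)), N), -3) = Add(Mul(N, Add(1, Mul(-1, l))), -3) = Add(-3, Mul(N, Add(1, Mul(-1, l)))))
Add(Mul(-21, Add(Function('S')(-2, 3), -10)), Mul(-1, Mul(-1, 606))) = Add(Mul(-21, Add(Add(-3, 3, Mul(-1, 3, -2)), -10)), Mul(-1, Mul(-1, 606))) = Add(Mul(-21, Add(Add(-3, 3, 6), -10)), Mul(-1, -606)) = Add(Mul(-21, Add(6, -10)), 606) = Add(Mul(-21, -4), 606) = Add(84, 606) = 690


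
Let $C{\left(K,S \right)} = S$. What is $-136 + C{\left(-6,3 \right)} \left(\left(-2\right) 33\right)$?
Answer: $-334$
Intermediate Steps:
$-136 + C{\left(-6,3 \right)} \left(\left(-2\right) 33\right) = -136 + 3 \left(\left(-2\right) 33\right) = -136 + 3 \left(-66\right) = -136 - 198 = -334$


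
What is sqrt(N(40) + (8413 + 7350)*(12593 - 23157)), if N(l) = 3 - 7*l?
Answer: I*sqrt(166520609) ≈ 12904.0*I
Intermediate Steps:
sqrt(N(40) + (8413 + 7350)*(12593 - 23157)) = sqrt((3 - 7*40) + (8413 + 7350)*(12593 - 23157)) = sqrt((3 - 280) + 15763*(-10564)) = sqrt(-277 - 166520332) = sqrt(-166520609) = I*sqrt(166520609)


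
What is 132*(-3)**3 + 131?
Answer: -3433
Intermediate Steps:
132*(-3)**3 + 131 = 132*(-27) + 131 = -3564 + 131 = -3433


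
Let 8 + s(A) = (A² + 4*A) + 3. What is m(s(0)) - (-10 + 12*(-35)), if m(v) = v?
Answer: 425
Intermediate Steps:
s(A) = -5 + A² + 4*A (s(A) = -8 + ((A² + 4*A) + 3) = -8 + (3 + A² + 4*A) = -5 + A² + 4*A)
m(s(0)) - (-10 + 12*(-35)) = (-5 + 0² + 4*0) - (-10 + 12*(-35)) = (-5 + 0 + 0) - (-10 - 420) = -5 - 1*(-430) = -5 + 430 = 425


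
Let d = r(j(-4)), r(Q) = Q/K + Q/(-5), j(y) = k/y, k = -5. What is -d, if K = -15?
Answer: ⅓ ≈ 0.33333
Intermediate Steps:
j(y) = -5/y
r(Q) = -4*Q/15 (r(Q) = Q/(-15) + Q/(-5) = Q*(-1/15) + Q*(-⅕) = -Q/15 - Q/5 = -4*Q/15)
d = -⅓ (d = -(-4)/(3*(-4)) = -(-4)*(-1)/(3*4) = -4/15*5/4 = -⅓ ≈ -0.33333)
-d = -1*(-⅓) = ⅓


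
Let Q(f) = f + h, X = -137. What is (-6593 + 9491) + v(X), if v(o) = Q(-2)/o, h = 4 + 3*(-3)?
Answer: 397033/137 ≈ 2898.1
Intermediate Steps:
h = -5 (h = 4 - 9 = -5)
Q(f) = -5 + f (Q(f) = f - 5 = -5 + f)
v(o) = -7/o (v(o) = (-5 - 2)/o = -7/o)
(-6593 + 9491) + v(X) = (-6593 + 9491) - 7/(-137) = 2898 - 7*(-1/137) = 2898 + 7/137 = 397033/137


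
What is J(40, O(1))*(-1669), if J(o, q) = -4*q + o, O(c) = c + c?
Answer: -53408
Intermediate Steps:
O(c) = 2*c
J(o, q) = o - 4*q
J(40, O(1))*(-1669) = (40 - 8)*(-1669) = 32*(-1669) = -53408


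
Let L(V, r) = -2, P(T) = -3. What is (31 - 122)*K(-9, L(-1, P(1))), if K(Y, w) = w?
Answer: 182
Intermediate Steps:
(31 - 122)*K(-9, L(-1, P(1))) = (31 - 122)*(-2) = -91*(-2) = 182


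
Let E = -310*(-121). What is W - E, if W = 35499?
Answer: -2011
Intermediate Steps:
E = 37510
W - E = 35499 - 1*37510 = 35499 - 37510 = -2011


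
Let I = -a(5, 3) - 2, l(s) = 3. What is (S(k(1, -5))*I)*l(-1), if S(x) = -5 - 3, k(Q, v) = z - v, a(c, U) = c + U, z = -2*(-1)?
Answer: 240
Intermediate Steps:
z = 2
a(c, U) = U + c
k(Q, v) = 2 - v
S(x) = -8
I = -10 (I = -(3 + 5) - 2 = -1*8 - 2 = -8 - 2 = -10)
(S(k(1, -5))*I)*l(-1) = -8*(-10)*3 = 80*3 = 240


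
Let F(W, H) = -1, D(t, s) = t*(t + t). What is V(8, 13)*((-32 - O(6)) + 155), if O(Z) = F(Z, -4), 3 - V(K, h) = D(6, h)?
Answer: -8556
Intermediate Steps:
D(t, s) = 2*t² (D(t, s) = t*(2*t) = 2*t²)
V(K, h) = -69 (V(K, h) = 3 - 2*6² = 3 - 2*36 = 3 - 1*72 = 3 - 72 = -69)
O(Z) = -1
V(8, 13)*((-32 - O(6)) + 155) = -69*((-32 - 1*(-1)) + 155) = -69*((-32 + 1) + 155) = -69*(-31 + 155) = -69*124 = -8556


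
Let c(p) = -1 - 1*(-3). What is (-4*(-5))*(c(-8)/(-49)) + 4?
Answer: 156/49 ≈ 3.1837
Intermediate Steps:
c(p) = 2 (c(p) = -1 + 3 = 2)
(-4*(-5))*(c(-8)/(-49)) + 4 = (-4*(-5))*(2/(-49)) + 4 = 20*(2*(-1/49)) + 4 = 20*(-2/49) + 4 = -40/49 + 4 = 156/49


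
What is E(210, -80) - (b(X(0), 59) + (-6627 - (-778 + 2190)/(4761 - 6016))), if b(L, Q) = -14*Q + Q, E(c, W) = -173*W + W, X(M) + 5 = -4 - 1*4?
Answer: 26546858/1255 ≈ 21153.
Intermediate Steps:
X(M) = -13 (X(M) = -5 + (-4 - 1*4) = -5 + (-4 - 4) = -5 - 8 = -13)
E(c, W) = -172*W
b(L, Q) = -13*Q
E(210, -80) - (b(X(0), 59) + (-6627 - (-778 + 2190)/(4761 - 6016))) = -172*(-80) - (-13*59 + (-6627 - (-778 + 2190)/(4761 - 6016))) = 13760 - (-767 + (-6627 - 1412/(-1255))) = 13760 - (-767 + (-6627 - 1412*(-1)/1255)) = 13760 - (-767 + (-6627 - 1*(-1412/1255))) = 13760 - (-767 + (-6627 + 1412/1255)) = 13760 - (-767 - 8315473/1255) = 13760 - 1*(-9278058/1255) = 13760 + 9278058/1255 = 26546858/1255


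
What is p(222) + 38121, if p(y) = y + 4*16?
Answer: 38407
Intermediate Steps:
p(y) = 64 + y (p(y) = y + 64 = 64 + y)
p(222) + 38121 = (64 + 222) + 38121 = 286 + 38121 = 38407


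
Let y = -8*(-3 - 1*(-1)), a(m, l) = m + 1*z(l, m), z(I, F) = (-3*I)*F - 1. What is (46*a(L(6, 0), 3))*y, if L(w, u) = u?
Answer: -736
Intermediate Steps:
z(I, F) = -1 - 3*F*I (z(I, F) = -3*F*I - 1 = -1 - 3*F*I)
a(m, l) = -1 + m - 3*l*m (a(m, l) = m + 1*(-1 - 3*m*l) = m + 1*(-1 - 3*l*m) = m + (-1 - 3*l*m) = -1 + m - 3*l*m)
y = 16 (y = -8*(-3 + 1) = -8*(-2) = 16)
(46*a(L(6, 0), 3))*y = (46*(-1 + 0 - 3*3*0))*16 = (46*(-1 + 0 + 0))*16 = (46*(-1))*16 = -46*16 = -736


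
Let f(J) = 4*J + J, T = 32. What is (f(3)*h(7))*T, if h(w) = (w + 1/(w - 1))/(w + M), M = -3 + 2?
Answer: 1720/3 ≈ 573.33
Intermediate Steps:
f(J) = 5*J
M = -1
h(w) = (w + 1/(-1 + w))/(-1 + w) (h(w) = (w + 1/(w - 1))/(w - 1) = (w + 1/(-1 + w))/(-1 + w))
(f(3)*h(7))*T = ((5*3)*((1 + 7**2 - 1*7)/(1 + 7**2 - 2*7)))*32 = (15*((1 + 49 - 7)/(1 + 49 - 14)))*32 = (15*(43/36))*32 = (215/12)*32 = 1720/3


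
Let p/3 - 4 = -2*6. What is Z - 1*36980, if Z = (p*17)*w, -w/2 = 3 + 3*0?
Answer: -34532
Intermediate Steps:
p = -24 (p = 12 + 3*(-2*6) = 12 + 3*(-12) = 12 - 36 = -24)
w = -6 (w = -2*(3 + 3*0) = -2*(3 + 0) = -2*3 = -6)
Z = 2448 (Z = -24*17*(-6) = -408*(-6) = 2448)
Z - 1*36980 = 2448 - 1*36980 = 2448 - 36980 = -34532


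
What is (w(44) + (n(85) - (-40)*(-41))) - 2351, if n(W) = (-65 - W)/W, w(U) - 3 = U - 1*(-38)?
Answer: -66432/17 ≈ -3907.8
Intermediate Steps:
w(U) = 41 + U (w(U) = 3 + (U - 1*(-38)) = 3 + (U + 38) = 3 + (38 + U) = 41 + U)
n(W) = (-65 - W)/W
(w(44) + (n(85) - (-40)*(-41))) - 2351 = ((41 + 44) + ((-65 - 1*85)/85 - (-40)*(-41))) - 2351 = (85 + ((-65 - 85)/85 - 1*1640)) - 2351 = (85 + ((1/85)*(-150) - 1640)) - 2351 = (85 + (-30/17 - 1640)) - 2351 = (85 - 27910/17) - 2351 = -26465/17 - 2351 = -66432/17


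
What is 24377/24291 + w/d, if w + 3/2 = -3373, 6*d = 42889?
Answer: 553685276/1041816699 ≈ 0.53146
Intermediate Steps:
d = 42889/6 (d = (1/6)*42889 = 42889/6 ≈ 7148.2)
w = -6749/2 (w = -3/2 - 3373 = -6749/2 ≈ -3374.5)
24377/24291 + w/d = 24377/24291 - 6749/(2*42889/6) = 24377*(1/24291) - 6749/2*6/42889 = 24377/24291 - 20247/42889 = 553685276/1041816699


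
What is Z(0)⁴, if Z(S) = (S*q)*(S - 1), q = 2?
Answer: 0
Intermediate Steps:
Z(S) = 2*S*(-1 + S) (Z(S) = (S*2)*(S - 1) = (2*S)*(-1 + S) = 2*S*(-1 + S))
Z(0)⁴ = (2*0*(-1 + 0))⁴ = (2*0*(-1))⁴ = 0⁴ = 0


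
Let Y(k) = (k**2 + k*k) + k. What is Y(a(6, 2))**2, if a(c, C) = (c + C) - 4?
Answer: 1296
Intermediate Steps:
a(c, C) = -4 + C + c (a(c, C) = (C + c) - 4 = -4 + C + c)
Y(k) = k + 2*k**2 (Y(k) = (k**2 + k**2) + k = 2*k**2 + k = k + 2*k**2)
Y(a(6, 2))**2 = ((-4 + 2 + 6)*(1 + 2*(-4 + 2 + 6)))**2 = (4*(1 + 2*4))**2 = (4*(1 + 8))**2 = (4*9)**2 = 36**2 = 1296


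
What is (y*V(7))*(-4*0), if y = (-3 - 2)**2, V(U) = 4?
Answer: 0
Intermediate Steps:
y = 25 (y = (-5)**2 = 25)
(y*V(7))*(-4*0) = (25*4)*(-4*0) = 100*0 = 0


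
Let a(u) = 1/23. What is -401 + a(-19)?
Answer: -9222/23 ≈ -400.96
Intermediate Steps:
a(u) = 1/23
-401 + a(-19) = -401 + 1/23 = -9222/23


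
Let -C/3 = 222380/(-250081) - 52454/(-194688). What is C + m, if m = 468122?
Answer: 292203931686113/624202176 ≈ 4.6812e+5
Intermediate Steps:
C = 1160652641/624202176 (C = -3*(222380/(-250081) - 52454/(-194688)) = -3*(222380*(-1/250081) - 52454*(-1/194688)) = -3*(-222380/250081 + 26227/97344) = -3*(-1160652641/1872606528) = 1160652641/624202176 ≈ 1.8594)
C + m = 1160652641/624202176 + 468122 = 292203931686113/624202176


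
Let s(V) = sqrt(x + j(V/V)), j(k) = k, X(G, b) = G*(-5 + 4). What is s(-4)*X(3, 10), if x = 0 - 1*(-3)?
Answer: -6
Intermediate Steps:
X(G, b) = -G (X(G, b) = G*(-1) = -G)
x = 3 (x = 0 + 3 = 3)
s(V) = 2 (s(V) = sqrt(3 + V/V) = sqrt(3 + 1) = sqrt(4) = 2)
s(-4)*X(3, 10) = 2*(-1*3) = 2*(-3) = -6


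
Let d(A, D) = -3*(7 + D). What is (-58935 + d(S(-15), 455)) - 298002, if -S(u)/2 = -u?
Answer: -358323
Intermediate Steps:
S(u) = 2*u (S(u) = -(-2)*u = 2*u)
d(A, D) = -21 - 3*D
(-58935 + d(S(-15), 455)) - 298002 = (-58935 + (-21 - 3*455)) - 298002 = (-58935 + (-21 - 1365)) - 298002 = (-58935 - 1386) - 298002 = -60321 - 298002 = -358323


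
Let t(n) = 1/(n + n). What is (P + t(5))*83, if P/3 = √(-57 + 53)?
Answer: 83/10 + 498*I ≈ 8.3 + 498.0*I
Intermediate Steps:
P = 6*I (P = 3*√(-57 + 53) = 3*√(-4) = 3*(2*I) = 6*I ≈ 6.0*I)
t(n) = 1/(2*n)
(P + t(5))*83 = (6*I + (½)/5)*83 = (6*I + (½)*(⅕))*83 = (6*I + ⅒)*83 = (⅒ + 6*I)*83 = 83/10 + 498*I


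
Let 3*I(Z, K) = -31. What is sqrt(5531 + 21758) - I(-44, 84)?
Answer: 31/3 + sqrt(27289) ≈ 175.53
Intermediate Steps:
I(Z, K) = -31/3 (I(Z, K) = (1/3)*(-31) = -31/3)
sqrt(5531 + 21758) - I(-44, 84) = sqrt(5531 + 21758) - 1*(-31/3) = sqrt(27289) + 31/3 = 31/3 + sqrt(27289)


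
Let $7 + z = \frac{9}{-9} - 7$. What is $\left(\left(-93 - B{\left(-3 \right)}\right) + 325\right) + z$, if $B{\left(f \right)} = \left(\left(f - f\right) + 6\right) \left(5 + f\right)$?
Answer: $205$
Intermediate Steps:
$B{\left(f \right)} = 30 + 6 f$ ($B{\left(f \right)} = \left(0 + 6\right) \left(5 + f\right) = 6 \left(5 + f\right) = 30 + 6 f$)
$z = -15$ ($z = -7 - \left(7 - \frac{9}{-9}\right) = -7 + \left(9 \left(- \frac{1}{9}\right) - 7\right) = -7 - 8 = -15$)
$\left(\left(-93 - B{\left(-3 \right)}\right) + 325\right) + z = \left(\left(-93 - \left(30 + 6 \left(-3\right)\right)\right) + 325\right) - 15 = \left(\left(-93 - \left(30 - 18\right)\right) + 325\right) - 15 = \left(\left(-93 - 12\right) + 325\right) - 15 = \left(-105 + 325\right) - 15 = 220 - 15 = 205$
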